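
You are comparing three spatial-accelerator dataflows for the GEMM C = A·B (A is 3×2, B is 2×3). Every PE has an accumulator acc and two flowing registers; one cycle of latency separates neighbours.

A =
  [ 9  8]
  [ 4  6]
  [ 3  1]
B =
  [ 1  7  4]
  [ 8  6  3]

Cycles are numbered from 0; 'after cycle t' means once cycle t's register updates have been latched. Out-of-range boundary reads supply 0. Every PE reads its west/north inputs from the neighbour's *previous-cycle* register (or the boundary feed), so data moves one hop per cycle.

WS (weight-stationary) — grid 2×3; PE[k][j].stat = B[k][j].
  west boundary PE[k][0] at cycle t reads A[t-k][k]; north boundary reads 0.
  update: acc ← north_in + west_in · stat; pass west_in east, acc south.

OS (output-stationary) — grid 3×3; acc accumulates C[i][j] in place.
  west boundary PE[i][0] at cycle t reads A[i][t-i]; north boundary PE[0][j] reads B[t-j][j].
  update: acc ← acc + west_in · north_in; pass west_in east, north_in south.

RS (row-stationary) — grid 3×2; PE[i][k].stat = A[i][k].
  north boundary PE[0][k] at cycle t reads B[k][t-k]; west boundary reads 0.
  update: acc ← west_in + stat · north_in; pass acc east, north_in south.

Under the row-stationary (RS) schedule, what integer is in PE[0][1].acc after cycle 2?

RS on a 3×2 grid — tracing PE[0][1] and its feeders:
  step 0 · PE0,0: acc=9; fwd→9 fwd↓1
  step 0 · PE0,1: acc=0; fwd→0 fwd↓0
  step 1 · PE0,0: acc=63; fwd→63 fwd↓7
  step 1 · PE0,1: acc=73; fwd→73 fwd↓8
  step 2 · PE0,0: acc=36; fwd→36 fwd↓4
  step 2 · PE0,1: acc=111; fwd→111 fwd↓6

PE[0][1].acc = 111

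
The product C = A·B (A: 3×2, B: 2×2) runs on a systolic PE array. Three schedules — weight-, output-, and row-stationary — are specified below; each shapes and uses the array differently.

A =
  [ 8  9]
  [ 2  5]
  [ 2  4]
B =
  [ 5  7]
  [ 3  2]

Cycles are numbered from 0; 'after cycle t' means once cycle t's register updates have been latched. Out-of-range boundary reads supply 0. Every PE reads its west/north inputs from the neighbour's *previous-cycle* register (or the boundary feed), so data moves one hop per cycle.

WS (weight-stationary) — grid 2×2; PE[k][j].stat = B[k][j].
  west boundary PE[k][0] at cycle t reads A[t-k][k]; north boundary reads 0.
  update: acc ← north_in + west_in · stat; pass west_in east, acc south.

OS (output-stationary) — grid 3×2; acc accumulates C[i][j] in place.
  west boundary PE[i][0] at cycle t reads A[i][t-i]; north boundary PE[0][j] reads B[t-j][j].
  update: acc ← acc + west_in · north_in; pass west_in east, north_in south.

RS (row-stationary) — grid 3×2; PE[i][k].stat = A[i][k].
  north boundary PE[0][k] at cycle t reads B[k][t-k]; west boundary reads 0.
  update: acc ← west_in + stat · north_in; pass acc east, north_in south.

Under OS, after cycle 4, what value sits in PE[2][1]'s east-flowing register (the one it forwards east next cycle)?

register = 4

OS on a 3×2 grid — tracing PE[2][1] and its feeders:
  cycle 0: PE[1][1] → acc 0, east 0, south 0
  cycle 0: PE[2][0] → acc 0, east 0, south 0
  cycle 0: PE[2][1] → acc 0, east 0, south 0
  cycle 1: PE[1][1] → acc 0, east 0, south 0
  cycle 1: PE[2][0] → acc 0, east 0, south 0
  cycle 1: PE[2][1] → acc 0, east 0, south 0
  cycle 2: PE[1][1] → acc 14, east 2, south 7
  cycle 2: PE[2][0] → acc 10, east 2, south 5
  cycle 2: PE[2][1] → acc 0, east 0, south 0
  cycle 3: PE[1][1] → acc 24, east 5, south 2
  cycle 3: PE[2][0] → acc 22, east 4, south 3
  cycle 3: PE[2][1] → acc 14, east 2, south 7
  cycle 4: PE[1][1] → acc 24, east 0, south 0
  cycle 4: PE[2][0] → acc 22, east 0, south 0
  cycle 4: PE[2][1] → acc 22, east 4, south 2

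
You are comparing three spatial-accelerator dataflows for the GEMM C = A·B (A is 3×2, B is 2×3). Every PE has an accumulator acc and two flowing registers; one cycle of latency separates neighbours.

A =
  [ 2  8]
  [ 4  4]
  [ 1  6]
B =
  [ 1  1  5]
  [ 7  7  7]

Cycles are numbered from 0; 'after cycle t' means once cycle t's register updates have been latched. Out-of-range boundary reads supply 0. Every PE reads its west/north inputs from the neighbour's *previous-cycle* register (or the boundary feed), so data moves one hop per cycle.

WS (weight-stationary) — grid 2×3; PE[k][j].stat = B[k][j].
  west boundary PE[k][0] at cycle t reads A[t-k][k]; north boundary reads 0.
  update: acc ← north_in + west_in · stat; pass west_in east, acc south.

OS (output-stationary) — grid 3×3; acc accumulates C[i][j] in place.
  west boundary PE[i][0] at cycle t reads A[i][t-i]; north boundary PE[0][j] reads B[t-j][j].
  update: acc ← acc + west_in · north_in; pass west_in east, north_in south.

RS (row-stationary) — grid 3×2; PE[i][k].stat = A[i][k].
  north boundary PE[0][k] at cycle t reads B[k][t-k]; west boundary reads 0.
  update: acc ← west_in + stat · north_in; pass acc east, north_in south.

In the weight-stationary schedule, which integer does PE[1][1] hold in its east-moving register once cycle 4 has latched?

register = 6

WS 2×3: PE[1][1] cycle-by-cycle (with neighbour feeds):
  @0  [0,1]  acc 0  |  →0  ↓0
  @0  [1,0]  acc 0  |  →0  ↓0
  @0  [1,1]  acc 0  |  →0  ↓0
  @1  [0,1]  acc 2  |  →2  ↓2
  @1  [1,0]  acc 58  |  →8  ↓58
  @1  [1,1]  acc 0  |  →0  ↓0
  @2  [0,1]  acc 4  |  →4  ↓4
  @2  [1,0]  acc 32  |  →4  ↓32
  @2  [1,1]  acc 58  |  →8  ↓58
  @3  [0,1]  acc 1  |  →1  ↓1
  @3  [1,0]  acc 43  |  →6  ↓43
  @3  [1,1]  acc 32  |  →4  ↓32
  @4  [0,1]  acc 0  |  →0  ↓0
  @4  [1,0]  acc 0  |  →0  ↓0
  @4  [1,1]  acc 43  |  →6  ↓43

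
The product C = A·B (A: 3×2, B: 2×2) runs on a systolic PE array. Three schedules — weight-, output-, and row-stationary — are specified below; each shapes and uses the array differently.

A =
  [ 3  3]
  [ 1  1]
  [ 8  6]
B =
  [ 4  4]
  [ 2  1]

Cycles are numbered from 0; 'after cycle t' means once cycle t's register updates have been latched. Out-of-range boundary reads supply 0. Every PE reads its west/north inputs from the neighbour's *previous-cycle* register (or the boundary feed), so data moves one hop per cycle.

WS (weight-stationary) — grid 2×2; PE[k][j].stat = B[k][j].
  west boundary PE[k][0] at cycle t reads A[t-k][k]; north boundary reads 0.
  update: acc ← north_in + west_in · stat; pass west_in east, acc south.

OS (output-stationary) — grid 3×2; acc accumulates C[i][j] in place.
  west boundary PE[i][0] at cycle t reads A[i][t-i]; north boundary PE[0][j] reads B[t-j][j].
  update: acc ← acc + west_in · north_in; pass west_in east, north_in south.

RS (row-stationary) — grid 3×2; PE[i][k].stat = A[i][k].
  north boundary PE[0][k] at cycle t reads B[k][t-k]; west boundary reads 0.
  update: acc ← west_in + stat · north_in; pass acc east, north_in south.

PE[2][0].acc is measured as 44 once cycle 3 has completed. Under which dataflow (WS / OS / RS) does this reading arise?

dataflow = OS

WS: PE[2][0] is outside its 2×2 grid.
OS [3×2] PE[2][0] across cycles:
  [0] (2,0) acc=0 (h:0 v:0)
  [1] (2,0) acc=0 (h:0 v:0)
  [2] (2,0) acc=32 (h:8 v:4)
  [3] (2,0) acc=44 (h:6 v:2)
RS [3×2] PE[2][0] across cycles:
  [0] (2,0) acc=0 (h:0 v:0)
  [1] (2,0) acc=0 (h:0 v:0)
  [2] (2,0) acc=32 (h:32 v:4)
  [3] (2,0) acc=32 (h:32 v:4)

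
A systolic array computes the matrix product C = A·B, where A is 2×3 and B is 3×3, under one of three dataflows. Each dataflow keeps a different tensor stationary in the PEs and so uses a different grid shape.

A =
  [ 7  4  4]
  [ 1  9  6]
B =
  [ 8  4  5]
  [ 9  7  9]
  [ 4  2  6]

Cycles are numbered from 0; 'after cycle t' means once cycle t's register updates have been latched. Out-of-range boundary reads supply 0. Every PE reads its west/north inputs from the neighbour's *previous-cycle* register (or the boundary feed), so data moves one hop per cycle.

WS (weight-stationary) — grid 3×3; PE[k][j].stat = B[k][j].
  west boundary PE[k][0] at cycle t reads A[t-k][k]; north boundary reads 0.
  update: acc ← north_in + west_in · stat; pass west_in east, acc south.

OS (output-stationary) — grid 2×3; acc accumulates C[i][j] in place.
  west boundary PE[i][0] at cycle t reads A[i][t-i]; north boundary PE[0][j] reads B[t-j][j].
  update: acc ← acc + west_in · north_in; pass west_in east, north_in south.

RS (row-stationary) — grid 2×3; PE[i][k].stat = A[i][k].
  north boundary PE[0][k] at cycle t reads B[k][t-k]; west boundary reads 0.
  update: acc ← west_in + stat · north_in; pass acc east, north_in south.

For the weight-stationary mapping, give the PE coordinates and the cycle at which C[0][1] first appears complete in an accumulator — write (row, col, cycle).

WS: C[0][1] accumulates in PE[2][1]:
  step 0 · PE2,1: acc=0; fwd→0 fwd↓0
  step 1 · PE2,1: acc=0; fwd→0 fwd↓0
  step 2 · PE2,1: acc=0; fwd→0 fwd↓0
  step 3 · PE2,1: acc=64; fwd→4 fwd↓64

(row, col, cycle) = (2, 1, 3)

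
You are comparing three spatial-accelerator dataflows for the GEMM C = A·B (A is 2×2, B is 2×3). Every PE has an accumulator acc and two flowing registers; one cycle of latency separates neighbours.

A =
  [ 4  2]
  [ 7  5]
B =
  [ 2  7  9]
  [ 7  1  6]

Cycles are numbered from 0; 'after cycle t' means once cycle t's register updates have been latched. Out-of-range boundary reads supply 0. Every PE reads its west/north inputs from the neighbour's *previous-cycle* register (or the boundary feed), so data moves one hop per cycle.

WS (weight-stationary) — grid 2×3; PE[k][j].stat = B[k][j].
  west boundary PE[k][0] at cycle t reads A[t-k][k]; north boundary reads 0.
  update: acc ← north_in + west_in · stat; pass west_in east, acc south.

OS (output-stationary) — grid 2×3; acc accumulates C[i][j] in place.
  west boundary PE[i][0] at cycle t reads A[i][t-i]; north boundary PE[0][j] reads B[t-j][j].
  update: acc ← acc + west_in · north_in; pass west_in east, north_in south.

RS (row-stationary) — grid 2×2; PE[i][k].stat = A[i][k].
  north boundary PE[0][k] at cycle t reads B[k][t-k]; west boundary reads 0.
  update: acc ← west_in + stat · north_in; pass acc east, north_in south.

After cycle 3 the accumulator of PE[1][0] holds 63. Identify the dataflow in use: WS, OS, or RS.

Under WS (2×3), PE[1][0]:
  @0  [1,0]  acc 0  |  →0  ↓0
  @1  [1,0]  acc 22  |  →2  ↓22
  @2  [1,0]  acc 49  |  →5  ↓49
  @3  [1,0]  acc 0  |  →0  ↓0
Under OS (2×3), PE[1][0]:
  @0  [1,0]  acc 0  |  →0  ↓0
  @1  [1,0]  acc 14  |  →7  ↓2
  @2  [1,0]  acc 49  |  →5  ↓7
  @3  [1,0]  acc 49  |  →0  ↓0
Under RS (2×2), PE[1][0]:
  @0  [1,0]  acc 0  |  →0  ↓0
  @1  [1,0]  acc 14  |  →14  ↓2
  @2  [1,0]  acc 49  |  →49  ↓7
  @3  [1,0]  acc 63  |  →63  ↓9

dataflow = RS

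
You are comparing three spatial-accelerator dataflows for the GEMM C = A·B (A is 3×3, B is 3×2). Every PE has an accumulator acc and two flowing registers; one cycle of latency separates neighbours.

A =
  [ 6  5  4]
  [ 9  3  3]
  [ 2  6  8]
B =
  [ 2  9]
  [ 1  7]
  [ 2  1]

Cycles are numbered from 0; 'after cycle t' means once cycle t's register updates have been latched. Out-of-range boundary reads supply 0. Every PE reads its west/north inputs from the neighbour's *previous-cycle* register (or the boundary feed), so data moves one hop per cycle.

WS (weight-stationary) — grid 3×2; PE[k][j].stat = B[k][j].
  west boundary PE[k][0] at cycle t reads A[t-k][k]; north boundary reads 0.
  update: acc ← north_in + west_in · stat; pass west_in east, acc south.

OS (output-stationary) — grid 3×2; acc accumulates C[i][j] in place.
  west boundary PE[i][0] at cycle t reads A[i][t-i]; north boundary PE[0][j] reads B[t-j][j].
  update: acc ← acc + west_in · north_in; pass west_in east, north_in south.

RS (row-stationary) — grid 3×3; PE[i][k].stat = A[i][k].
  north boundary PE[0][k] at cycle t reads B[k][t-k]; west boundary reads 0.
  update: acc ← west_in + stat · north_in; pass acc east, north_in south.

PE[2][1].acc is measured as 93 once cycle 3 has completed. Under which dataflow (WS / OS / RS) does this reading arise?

dataflow = WS

WS (3×2 grid), PE[2][1]:
  @0  [2,1]  acc 0  |  →0  ↓0
  @1  [2,1]  acc 0  |  →0  ↓0
  @2  [2,1]  acc 0  |  →0  ↓0
  @3  [2,1]  acc 93  |  →4  ↓93
OS (3×2 grid), PE[2][1]:
  @0  [2,1]  acc 0  |  →0  ↓0
  @1  [2,1]  acc 0  |  →0  ↓0
  @2  [2,1]  acc 0  |  →0  ↓0
  @3  [2,1]  acc 18  |  →2  ↓9
RS (3×3 grid), PE[2][1]:
  @0  [2,1]  acc 0  |  →0  ↓0
  @1  [2,1]  acc 0  |  →0  ↓0
  @2  [2,1]  acc 0  |  →0  ↓0
  @3  [2,1]  acc 10  |  →10  ↓1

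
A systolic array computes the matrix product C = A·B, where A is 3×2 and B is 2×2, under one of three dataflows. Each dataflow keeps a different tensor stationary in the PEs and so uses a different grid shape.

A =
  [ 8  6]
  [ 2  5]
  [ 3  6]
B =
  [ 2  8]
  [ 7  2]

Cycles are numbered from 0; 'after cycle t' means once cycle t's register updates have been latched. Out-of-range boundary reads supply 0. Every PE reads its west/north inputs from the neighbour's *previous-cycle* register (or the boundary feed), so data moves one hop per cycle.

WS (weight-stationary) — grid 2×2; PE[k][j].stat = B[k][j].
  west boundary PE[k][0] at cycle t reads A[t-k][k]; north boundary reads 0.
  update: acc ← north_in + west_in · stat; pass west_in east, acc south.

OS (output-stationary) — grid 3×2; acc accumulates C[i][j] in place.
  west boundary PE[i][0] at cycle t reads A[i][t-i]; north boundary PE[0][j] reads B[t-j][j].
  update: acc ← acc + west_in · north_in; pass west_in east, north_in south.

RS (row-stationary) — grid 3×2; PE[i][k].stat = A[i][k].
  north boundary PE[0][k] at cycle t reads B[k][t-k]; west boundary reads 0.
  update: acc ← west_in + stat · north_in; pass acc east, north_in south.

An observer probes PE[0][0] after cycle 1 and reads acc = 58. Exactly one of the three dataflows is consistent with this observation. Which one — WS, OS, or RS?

dataflow = OS

Under WS (2×2), PE[0][0]:
  cycle 0: PE[0][0] → acc 16, east 8, south 16
  cycle 1: PE[0][0] → acc 4, east 2, south 4
Under OS (3×2), PE[0][0]:
  cycle 0: PE[0][0] → acc 16, east 8, south 2
  cycle 1: PE[0][0] → acc 58, east 6, south 7
Under RS (3×2), PE[0][0]:
  cycle 0: PE[0][0] → acc 16, east 16, south 2
  cycle 1: PE[0][0] → acc 64, east 64, south 8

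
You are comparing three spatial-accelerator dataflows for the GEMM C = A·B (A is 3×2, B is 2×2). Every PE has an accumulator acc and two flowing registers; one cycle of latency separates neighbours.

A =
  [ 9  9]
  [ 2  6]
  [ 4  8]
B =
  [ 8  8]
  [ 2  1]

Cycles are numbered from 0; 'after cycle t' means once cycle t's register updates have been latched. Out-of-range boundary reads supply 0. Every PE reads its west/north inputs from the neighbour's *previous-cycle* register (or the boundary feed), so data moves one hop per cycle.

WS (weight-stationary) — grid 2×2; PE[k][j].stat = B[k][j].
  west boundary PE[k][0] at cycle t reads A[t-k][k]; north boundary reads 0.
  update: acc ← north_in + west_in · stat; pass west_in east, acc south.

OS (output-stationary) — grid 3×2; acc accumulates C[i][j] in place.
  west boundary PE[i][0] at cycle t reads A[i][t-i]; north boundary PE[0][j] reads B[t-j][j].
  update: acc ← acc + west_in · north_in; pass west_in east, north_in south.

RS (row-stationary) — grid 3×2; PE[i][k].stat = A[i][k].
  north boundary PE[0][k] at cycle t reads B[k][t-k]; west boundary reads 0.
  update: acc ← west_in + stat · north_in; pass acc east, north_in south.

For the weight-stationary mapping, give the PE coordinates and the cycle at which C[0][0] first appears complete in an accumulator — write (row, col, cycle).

WS — PE[1][0] is where C[0][0] collects:
  c0 r1c0: 0 / 0 / 0
  c1 r1c0: 90 / 9 / 90

(row, col, cycle) = (1, 0, 1)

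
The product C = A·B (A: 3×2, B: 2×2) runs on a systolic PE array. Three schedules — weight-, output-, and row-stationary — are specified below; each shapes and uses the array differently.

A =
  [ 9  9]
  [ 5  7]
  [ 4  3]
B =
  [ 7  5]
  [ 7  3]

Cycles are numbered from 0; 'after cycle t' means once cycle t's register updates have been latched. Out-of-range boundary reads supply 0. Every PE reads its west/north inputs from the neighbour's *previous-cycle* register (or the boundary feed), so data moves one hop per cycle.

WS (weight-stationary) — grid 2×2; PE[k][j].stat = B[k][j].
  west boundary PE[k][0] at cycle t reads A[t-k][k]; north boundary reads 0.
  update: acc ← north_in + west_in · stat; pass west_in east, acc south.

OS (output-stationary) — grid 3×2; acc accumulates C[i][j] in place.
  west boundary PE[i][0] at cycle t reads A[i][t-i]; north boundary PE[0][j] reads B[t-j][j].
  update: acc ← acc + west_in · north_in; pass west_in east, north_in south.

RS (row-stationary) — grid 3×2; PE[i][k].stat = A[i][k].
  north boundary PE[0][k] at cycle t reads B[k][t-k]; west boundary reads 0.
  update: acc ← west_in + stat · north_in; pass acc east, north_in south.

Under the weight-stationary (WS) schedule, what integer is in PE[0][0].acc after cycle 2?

WS (2×2). Following PE[0][0] plus its west/north inputs:
  0: (0,0).acc=63  regs=<9,63>
  1: (0,0).acc=35  regs=<5,35>
  2: (0,0).acc=28  regs=<4,28>

PE[0][0].acc = 28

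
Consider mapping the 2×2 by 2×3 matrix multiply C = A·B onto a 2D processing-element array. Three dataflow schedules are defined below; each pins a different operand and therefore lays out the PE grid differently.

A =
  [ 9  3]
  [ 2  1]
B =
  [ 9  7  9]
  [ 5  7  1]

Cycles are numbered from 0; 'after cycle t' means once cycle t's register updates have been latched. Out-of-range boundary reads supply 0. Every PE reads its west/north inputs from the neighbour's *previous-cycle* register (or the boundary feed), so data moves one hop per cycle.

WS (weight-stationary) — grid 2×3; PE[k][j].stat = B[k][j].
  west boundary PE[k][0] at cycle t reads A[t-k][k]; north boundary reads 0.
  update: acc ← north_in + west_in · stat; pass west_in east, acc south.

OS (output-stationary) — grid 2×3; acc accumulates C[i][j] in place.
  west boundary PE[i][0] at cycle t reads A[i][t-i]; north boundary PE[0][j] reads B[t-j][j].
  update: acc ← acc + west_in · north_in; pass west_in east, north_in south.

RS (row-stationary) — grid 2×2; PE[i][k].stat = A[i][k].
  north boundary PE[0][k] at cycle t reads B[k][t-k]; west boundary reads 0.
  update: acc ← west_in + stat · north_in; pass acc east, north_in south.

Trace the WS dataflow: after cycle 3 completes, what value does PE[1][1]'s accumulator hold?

WS on a 2×3 grid — tracing PE[1][1] and its feeders:
  cycle 0: PE[0][1] → acc 0, east 0, south 0
  cycle 0: PE[1][0] → acc 0, east 0, south 0
  cycle 0: PE[1][1] → acc 0, east 0, south 0
  cycle 1: PE[0][1] → acc 63, east 9, south 63
  cycle 1: PE[1][0] → acc 96, east 3, south 96
  cycle 1: PE[1][1] → acc 0, east 0, south 0
  cycle 2: PE[0][1] → acc 14, east 2, south 14
  cycle 2: PE[1][0] → acc 23, east 1, south 23
  cycle 2: PE[1][1] → acc 84, east 3, south 84
  cycle 3: PE[0][1] → acc 0, east 0, south 0
  cycle 3: PE[1][0] → acc 0, east 0, south 0
  cycle 3: PE[1][1] → acc 21, east 1, south 21

PE[1][1].acc = 21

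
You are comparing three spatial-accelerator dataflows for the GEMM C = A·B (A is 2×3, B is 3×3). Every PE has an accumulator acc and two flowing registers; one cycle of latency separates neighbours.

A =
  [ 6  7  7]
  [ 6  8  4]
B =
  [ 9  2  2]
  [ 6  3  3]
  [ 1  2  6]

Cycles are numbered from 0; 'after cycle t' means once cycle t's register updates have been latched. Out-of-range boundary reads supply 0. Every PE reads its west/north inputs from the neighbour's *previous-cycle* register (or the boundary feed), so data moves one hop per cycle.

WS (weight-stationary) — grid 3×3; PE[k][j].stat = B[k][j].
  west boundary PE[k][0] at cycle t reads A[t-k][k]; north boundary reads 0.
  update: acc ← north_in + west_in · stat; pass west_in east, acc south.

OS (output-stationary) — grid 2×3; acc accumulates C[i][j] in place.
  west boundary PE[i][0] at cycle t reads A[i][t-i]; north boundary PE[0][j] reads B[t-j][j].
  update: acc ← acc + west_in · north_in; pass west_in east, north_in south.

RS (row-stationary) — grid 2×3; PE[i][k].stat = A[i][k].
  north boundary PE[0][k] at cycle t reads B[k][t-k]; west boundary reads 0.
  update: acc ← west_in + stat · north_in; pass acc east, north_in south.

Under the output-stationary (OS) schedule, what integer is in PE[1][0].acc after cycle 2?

PE[1][0].acc = 102

OS on a 2×3 grid — tracing PE[1][0] and its feeders:
  after 0 — PE[0][0] acc=54, pass-E 6, pass-S 9
  after 0 — PE[1][0] acc=0, pass-E 0, pass-S 0
  after 1 — PE[0][0] acc=96, pass-E 7, pass-S 6
  after 1 — PE[1][0] acc=54, pass-E 6, pass-S 9
  after 2 — PE[0][0] acc=103, pass-E 7, pass-S 1
  after 2 — PE[1][0] acc=102, pass-E 8, pass-S 6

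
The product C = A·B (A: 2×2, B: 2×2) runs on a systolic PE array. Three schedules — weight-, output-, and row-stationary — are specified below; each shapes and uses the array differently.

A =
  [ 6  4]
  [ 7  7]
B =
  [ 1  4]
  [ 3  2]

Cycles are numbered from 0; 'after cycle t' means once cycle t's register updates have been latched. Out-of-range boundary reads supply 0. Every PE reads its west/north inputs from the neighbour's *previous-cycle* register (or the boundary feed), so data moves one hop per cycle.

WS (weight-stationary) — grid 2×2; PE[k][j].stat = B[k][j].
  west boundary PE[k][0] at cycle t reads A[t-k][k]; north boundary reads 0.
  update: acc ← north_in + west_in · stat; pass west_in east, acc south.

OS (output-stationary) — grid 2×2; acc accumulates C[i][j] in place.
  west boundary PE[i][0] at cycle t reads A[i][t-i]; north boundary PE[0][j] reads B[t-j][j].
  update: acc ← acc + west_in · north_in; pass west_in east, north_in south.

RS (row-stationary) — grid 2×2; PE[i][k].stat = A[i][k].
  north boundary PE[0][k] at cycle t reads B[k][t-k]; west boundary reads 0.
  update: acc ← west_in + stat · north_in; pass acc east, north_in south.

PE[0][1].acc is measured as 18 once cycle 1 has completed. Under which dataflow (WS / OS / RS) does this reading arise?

dataflow = RS

WS [2×2] PE[0][1] across cycles:
  c0 r0c1: 0 / 0 / 0
  c1 r0c1: 24 / 6 / 24
OS [2×2] PE[0][1] across cycles:
  c0 r0c1: 0 / 0 / 0
  c1 r0c1: 24 / 6 / 4
RS [2×2] PE[0][1] across cycles:
  c0 r0c1: 0 / 0 / 0
  c1 r0c1: 18 / 18 / 3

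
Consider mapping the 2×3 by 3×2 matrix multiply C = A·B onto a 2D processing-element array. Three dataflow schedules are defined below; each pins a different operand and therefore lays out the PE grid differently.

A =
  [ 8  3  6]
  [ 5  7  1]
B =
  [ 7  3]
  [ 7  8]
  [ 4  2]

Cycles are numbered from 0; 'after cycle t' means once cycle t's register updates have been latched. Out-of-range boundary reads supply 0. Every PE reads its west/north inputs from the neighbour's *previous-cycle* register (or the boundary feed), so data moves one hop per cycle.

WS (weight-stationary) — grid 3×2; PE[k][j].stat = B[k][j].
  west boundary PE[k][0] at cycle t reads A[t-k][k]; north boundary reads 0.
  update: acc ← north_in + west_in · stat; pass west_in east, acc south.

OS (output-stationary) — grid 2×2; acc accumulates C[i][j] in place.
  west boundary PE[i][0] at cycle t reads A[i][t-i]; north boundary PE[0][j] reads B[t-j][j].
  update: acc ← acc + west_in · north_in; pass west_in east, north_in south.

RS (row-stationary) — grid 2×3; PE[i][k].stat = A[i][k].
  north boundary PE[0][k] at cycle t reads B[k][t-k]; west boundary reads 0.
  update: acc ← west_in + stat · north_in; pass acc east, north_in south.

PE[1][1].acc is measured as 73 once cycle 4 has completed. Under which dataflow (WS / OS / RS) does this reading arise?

WS (3×2 grid), PE[1][1]:
  t=0 PE[1][1]: acc=0 h=0 v=0
  t=1 PE[1][1]: acc=0 h=0 v=0
  t=2 PE[1][1]: acc=48 h=3 v=48
  t=3 PE[1][1]: acc=71 h=7 v=71
  t=4 PE[1][1]: acc=0 h=0 v=0
OS (2×2 grid), PE[1][1]:
  t=0 PE[1][1]: acc=0 h=0 v=0
  t=1 PE[1][1]: acc=0 h=0 v=0
  t=2 PE[1][1]: acc=15 h=5 v=3
  t=3 PE[1][1]: acc=71 h=7 v=8
  t=4 PE[1][1]: acc=73 h=1 v=2
RS (2×3 grid), PE[1][1]:
  t=0 PE[1][1]: acc=0 h=0 v=0
  t=1 PE[1][1]: acc=0 h=0 v=0
  t=2 PE[1][1]: acc=84 h=84 v=7
  t=3 PE[1][1]: acc=71 h=71 v=8
  t=4 PE[1][1]: acc=0 h=0 v=0

dataflow = OS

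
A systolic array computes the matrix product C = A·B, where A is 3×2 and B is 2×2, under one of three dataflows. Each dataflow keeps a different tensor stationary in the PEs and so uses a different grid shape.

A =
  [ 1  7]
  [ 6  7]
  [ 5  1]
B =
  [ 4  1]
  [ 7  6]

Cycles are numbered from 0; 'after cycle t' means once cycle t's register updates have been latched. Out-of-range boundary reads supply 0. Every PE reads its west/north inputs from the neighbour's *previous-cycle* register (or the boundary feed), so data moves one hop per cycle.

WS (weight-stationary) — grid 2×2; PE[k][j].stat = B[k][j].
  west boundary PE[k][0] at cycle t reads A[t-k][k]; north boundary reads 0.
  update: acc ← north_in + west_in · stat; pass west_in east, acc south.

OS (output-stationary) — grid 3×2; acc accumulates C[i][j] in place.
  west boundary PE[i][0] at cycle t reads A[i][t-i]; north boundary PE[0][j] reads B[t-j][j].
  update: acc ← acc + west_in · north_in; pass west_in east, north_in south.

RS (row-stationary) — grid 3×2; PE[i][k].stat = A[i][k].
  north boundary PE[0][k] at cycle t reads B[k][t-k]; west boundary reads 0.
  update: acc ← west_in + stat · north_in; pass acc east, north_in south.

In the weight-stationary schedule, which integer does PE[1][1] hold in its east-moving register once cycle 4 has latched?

register = 1

Tracing WS — 2×2 array, target PE[1][1]:
  cycle 0: PE[0][1] → acc 0, east 0, south 0
  cycle 0: PE[1][0] → acc 0, east 0, south 0
  cycle 0: PE[1][1] → acc 0, east 0, south 0
  cycle 1: PE[0][1] → acc 1, east 1, south 1
  cycle 1: PE[1][0] → acc 53, east 7, south 53
  cycle 1: PE[1][1] → acc 0, east 0, south 0
  cycle 2: PE[0][1] → acc 6, east 6, south 6
  cycle 2: PE[1][0] → acc 73, east 7, south 73
  cycle 2: PE[1][1] → acc 43, east 7, south 43
  cycle 3: PE[0][1] → acc 5, east 5, south 5
  cycle 3: PE[1][0] → acc 27, east 1, south 27
  cycle 3: PE[1][1] → acc 48, east 7, south 48
  cycle 4: PE[0][1] → acc 0, east 0, south 0
  cycle 4: PE[1][0] → acc 0, east 0, south 0
  cycle 4: PE[1][1] → acc 11, east 1, south 11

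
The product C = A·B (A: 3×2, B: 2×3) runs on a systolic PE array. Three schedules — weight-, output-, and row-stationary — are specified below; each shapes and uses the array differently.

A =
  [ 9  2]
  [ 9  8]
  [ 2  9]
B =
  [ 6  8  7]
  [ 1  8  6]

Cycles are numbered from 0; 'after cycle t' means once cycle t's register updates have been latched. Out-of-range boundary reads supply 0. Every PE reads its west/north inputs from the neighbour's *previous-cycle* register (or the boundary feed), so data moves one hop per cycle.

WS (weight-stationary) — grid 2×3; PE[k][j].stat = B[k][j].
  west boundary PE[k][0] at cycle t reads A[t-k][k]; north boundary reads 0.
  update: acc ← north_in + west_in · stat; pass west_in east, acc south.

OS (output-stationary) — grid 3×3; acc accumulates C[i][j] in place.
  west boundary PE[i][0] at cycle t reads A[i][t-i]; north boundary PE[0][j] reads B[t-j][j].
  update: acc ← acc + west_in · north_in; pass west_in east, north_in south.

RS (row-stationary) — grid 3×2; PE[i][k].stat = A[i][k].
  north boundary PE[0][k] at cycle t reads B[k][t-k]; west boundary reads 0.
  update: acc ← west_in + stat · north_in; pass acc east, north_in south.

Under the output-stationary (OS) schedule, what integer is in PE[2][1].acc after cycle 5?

PE[2][1].acc = 88

OS (3×3). Following PE[2][1] plus its west/north inputs:
  @0  [1,1]  acc 0  |  →0  ↓0
  @0  [2,0]  acc 0  |  →0  ↓0
  @0  [2,1]  acc 0  |  →0  ↓0
  @1  [1,1]  acc 0  |  →0  ↓0
  @1  [2,0]  acc 0  |  →0  ↓0
  @1  [2,1]  acc 0  |  →0  ↓0
  @2  [1,1]  acc 72  |  →9  ↓8
  @2  [2,0]  acc 12  |  →2  ↓6
  @2  [2,1]  acc 0  |  →0  ↓0
  @3  [1,1]  acc 136  |  →8  ↓8
  @3  [2,0]  acc 21  |  →9  ↓1
  @3  [2,1]  acc 16  |  →2  ↓8
  @4  [1,1]  acc 136  |  →0  ↓0
  @4  [2,0]  acc 21  |  →0  ↓0
  @4  [2,1]  acc 88  |  →9  ↓8
  @5  [1,1]  acc 136  |  →0  ↓0
  @5  [2,0]  acc 21  |  →0  ↓0
  @5  [2,1]  acc 88  |  →0  ↓0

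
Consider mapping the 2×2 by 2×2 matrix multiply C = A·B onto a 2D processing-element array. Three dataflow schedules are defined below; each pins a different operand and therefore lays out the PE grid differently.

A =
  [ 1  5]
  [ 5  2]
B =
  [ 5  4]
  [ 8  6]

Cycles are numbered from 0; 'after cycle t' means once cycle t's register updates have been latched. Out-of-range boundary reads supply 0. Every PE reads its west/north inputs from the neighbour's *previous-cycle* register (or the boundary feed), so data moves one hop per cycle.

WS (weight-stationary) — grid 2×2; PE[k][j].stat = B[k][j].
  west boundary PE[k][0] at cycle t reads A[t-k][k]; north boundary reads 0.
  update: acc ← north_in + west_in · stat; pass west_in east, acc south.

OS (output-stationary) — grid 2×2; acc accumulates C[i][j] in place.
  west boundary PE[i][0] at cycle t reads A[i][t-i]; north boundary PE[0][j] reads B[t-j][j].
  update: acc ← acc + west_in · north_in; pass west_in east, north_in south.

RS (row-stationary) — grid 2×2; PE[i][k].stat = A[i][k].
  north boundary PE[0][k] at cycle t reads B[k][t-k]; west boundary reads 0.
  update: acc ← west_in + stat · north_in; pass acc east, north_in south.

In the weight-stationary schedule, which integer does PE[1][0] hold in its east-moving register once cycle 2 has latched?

register = 2

WS (2×2). Following PE[1][0] plus its west/north inputs:
  [0] (0,0) acc=5 (h:1 v:5)
  [0] (1,0) acc=0 (h:0 v:0)
  [1] (0,0) acc=25 (h:5 v:25)
  [1] (1,0) acc=45 (h:5 v:45)
  [2] (0,0) acc=0 (h:0 v:0)
  [2] (1,0) acc=41 (h:2 v:41)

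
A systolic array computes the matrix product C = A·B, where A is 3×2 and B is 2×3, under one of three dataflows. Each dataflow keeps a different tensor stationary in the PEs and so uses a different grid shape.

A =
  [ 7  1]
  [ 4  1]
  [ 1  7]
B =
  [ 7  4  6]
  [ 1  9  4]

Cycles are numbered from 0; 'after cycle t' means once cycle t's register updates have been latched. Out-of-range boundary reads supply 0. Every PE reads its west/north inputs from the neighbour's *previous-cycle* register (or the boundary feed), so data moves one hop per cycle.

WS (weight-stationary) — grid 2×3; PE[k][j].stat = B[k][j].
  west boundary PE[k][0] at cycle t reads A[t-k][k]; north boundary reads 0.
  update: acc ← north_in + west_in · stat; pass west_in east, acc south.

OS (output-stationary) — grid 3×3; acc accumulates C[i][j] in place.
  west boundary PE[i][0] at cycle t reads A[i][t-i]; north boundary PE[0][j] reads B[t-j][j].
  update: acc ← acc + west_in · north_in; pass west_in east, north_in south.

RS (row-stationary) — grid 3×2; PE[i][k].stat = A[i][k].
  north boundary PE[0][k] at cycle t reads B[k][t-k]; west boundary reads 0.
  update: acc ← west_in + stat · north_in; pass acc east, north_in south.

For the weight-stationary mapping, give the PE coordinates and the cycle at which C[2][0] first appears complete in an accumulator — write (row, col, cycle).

WS: C[2][0] accumulates in PE[1][0]:
  @0  [1,0]  acc 0  |  →0  ↓0
  @1  [1,0]  acc 50  |  →1  ↓50
  @2  [1,0]  acc 29  |  →1  ↓29
  @3  [1,0]  acc 14  |  →7  ↓14

(row, col, cycle) = (1, 0, 3)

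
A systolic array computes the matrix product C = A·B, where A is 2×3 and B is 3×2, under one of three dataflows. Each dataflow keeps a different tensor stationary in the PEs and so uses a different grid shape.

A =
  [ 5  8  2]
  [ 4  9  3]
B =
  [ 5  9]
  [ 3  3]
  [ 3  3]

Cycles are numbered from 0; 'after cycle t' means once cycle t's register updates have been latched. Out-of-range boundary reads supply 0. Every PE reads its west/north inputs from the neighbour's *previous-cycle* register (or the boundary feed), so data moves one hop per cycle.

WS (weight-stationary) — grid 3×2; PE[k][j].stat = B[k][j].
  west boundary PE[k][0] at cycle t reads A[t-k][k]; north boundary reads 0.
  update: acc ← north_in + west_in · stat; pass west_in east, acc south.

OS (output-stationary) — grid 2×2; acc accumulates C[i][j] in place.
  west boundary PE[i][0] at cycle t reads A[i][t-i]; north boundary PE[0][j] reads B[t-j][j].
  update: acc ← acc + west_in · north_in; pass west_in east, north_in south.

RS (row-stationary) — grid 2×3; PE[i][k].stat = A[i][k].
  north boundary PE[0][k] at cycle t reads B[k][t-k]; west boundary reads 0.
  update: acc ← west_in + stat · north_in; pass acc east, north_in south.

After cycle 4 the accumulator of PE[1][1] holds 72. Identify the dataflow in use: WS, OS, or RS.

WS (3×2 grid), PE[1][1]:
  step 0 · PE1,1: acc=0; fwd→0 fwd↓0
  step 1 · PE1,1: acc=0; fwd→0 fwd↓0
  step 2 · PE1,1: acc=69; fwd→8 fwd↓69
  step 3 · PE1,1: acc=63; fwd→9 fwd↓63
  step 4 · PE1,1: acc=0; fwd→0 fwd↓0
OS (2×2 grid), PE[1][1]:
  step 0 · PE1,1: acc=0; fwd→0 fwd↓0
  step 1 · PE1,1: acc=0; fwd→0 fwd↓0
  step 2 · PE1,1: acc=36; fwd→4 fwd↓9
  step 3 · PE1,1: acc=63; fwd→9 fwd↓3
  step 4 · PE1,1: acc=72; fwd→3 fwd↓3
RS (2×3 grid), PE[1][1]:
  step 0 · PE1,1: acc=0; fwd→0 fwd↓0
  step 1 · PE1,1: acc=0; fwd→0 fwd↓0
  step 2 · PE1,1: acc=47; fwd→47 fwd↓3
  step 3 · PE1,1: acc=63; fwd→63 fwd↓3
  step 4 · PE1,1: acc=0; fwd→0 fwd↓0

dataflow = OS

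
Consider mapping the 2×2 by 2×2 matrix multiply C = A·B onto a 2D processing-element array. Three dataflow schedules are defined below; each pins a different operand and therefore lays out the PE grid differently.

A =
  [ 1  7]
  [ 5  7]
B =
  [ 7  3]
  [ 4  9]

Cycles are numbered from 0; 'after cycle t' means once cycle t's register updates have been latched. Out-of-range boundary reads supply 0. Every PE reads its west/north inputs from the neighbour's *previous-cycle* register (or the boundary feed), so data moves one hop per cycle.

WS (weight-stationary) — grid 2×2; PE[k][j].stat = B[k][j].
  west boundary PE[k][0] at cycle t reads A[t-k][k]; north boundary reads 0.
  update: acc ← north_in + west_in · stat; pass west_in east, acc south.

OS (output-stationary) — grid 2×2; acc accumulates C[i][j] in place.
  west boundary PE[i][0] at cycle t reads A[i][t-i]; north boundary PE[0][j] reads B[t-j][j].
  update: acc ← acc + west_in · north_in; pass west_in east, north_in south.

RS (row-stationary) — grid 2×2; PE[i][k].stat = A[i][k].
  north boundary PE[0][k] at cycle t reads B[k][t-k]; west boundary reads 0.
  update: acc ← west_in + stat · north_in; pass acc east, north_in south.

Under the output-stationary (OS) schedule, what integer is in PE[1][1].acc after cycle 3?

OS (2×2). Following PE[1][1] plus its west/north inputs:
  cycle 0: PE[0][1] → acc 0, east 0, south 0
  cycle 0: PE[1][0] → acc 0, east 0, south 0
  cycle 0: PE[1][1] → acc 0, east 0, south 0
  cycle 1: PE[0][1] → acc 3, east 1, south 3
  cycle 1: PE[1][0] → acc 35, east 5, south 7
  cycle 1: PE[1][1] → acc 0, east 0, south 0
  cycle 2: PE[0][1] → acc 66, east 7, south 9
  cycle 2: PE[1][0] → acc 63, east 7, south 4
  cycle 2: PE[1][1] → acc 15, east 5, south 3
  cycle 3: PE[0][1] → acc 66, east 0, south 0
  cycle 3: PE[1][0] → acc 63, east 0, south 0
  cycle 3: PE[1][1] → acc 78, east 7, south 9

PE[1][1].acc = 78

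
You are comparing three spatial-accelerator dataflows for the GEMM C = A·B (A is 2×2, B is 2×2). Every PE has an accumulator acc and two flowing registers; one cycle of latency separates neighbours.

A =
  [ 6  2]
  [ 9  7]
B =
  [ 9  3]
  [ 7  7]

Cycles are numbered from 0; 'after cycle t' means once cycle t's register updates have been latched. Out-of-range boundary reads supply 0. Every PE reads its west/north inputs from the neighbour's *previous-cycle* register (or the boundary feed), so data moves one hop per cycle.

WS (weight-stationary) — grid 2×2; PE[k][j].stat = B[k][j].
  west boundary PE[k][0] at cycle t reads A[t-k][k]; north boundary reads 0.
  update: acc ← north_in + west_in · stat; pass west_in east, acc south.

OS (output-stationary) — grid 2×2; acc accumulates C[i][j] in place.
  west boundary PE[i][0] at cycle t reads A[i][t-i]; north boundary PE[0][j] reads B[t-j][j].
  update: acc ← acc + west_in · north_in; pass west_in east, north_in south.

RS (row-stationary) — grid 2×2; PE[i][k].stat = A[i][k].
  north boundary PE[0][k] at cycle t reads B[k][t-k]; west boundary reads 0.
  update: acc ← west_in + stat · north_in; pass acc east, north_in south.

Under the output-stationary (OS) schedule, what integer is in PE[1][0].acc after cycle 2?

PE[1][0].acc = 130

OS on a 2×2 grid — tracing PE[1][0] and its feeders:
  t=0 PE[0][0]: acc=54 h=6 v=9
  t=0 PE[1][0]: acc=0 h=0 v=0
  t=1 PE[0][0]: acc=68 h=2 v=7
  t=1 PE[1][0]: acc=81 h=9 v=9
  t=2 PE[0][0]: acc=68 h=0 v=0
  t=2 PE[1][0]: acc=130 h=7 v=7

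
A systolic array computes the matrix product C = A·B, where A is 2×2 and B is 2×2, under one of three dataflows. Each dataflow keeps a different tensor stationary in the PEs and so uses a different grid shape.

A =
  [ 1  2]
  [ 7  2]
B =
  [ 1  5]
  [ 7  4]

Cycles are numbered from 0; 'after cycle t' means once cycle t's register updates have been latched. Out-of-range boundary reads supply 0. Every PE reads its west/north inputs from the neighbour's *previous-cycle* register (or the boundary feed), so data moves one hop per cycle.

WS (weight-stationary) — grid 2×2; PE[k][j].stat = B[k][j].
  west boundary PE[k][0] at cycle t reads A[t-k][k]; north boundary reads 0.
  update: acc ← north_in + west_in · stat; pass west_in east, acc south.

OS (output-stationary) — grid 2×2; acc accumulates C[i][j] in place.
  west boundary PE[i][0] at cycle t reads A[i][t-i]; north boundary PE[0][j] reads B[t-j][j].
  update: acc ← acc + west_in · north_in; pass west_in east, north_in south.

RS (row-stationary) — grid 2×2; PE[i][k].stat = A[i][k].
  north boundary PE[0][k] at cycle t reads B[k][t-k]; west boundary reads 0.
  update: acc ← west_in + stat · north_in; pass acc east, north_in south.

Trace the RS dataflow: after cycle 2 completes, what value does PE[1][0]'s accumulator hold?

PE[1][0].acc = 35

RS on a 2×2 grid — tracing PE[1][0] and its feeders:
  0: (0,0).acc=1  regs=<1,1>
  0: (1,0).acc=0  regs=<0,0>
  1: (0,0).acc=5  regs=<5,5>
  1: (1,0).acc=7  regs=<7,1>
  2: (0,0).acc=0  regs=<0,0>
  2: (1,0).acc=35  regs=<35,5>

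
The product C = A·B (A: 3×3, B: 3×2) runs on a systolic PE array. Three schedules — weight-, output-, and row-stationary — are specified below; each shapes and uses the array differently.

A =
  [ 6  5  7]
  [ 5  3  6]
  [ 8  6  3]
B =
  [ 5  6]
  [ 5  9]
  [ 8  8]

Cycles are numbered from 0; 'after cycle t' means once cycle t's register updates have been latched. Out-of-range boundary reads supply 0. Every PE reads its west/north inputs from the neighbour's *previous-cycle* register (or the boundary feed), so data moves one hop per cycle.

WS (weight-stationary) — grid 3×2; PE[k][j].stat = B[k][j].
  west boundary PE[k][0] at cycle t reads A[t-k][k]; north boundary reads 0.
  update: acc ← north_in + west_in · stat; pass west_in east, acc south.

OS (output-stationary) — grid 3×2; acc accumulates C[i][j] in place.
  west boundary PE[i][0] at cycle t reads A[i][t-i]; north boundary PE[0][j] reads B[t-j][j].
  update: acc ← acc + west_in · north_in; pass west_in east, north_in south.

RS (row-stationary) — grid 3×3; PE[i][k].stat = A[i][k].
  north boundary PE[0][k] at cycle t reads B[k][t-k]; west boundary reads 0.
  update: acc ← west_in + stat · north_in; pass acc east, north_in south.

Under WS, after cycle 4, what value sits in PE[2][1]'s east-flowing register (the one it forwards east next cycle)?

register = 6

WS (3×2). Following PE[2][1] plus its west/north inputs:
  0: (1,1).acc=0  regs=<0,0>
  0: (2,0).acc=0  regs=<0,0>
  0: (2,1).acc=0  regs=<0,0>
  1: (1,1).acc=0  regs=<0,0>
  1: (2,0).acc=0  regs=<0,0>
  1: (2,1).acc=0  regs=<0,0>
  2: (1,1).acc=81  regs=<5,81>
  2: (2,0).acc=111  regs=<7,111>
  2: (2,1).acc=0  regs=<0,0>
  3: (1,1).acc=57  regs=<3,57>
  3: (2,0).acc=88  regs=<6,88>
  3: (2,1).acc=137  regs=<7,137>
  4: (1,1).acc=102  regs=<6,102>
  4: (2,0).acc=94  regs=<3,94>
  4: (2,1).acc=105  regs=<6,105>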